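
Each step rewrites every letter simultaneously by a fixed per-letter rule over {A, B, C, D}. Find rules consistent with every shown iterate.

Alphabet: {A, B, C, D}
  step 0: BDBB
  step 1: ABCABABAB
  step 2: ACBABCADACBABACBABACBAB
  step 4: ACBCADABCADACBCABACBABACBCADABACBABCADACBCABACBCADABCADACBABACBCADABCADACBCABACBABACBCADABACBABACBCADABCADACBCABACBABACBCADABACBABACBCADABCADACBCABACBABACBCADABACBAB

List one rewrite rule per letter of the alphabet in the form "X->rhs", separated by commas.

A->ACB, B->AB, C->CAD, D->CAB

  step 1 ⇒ step 2: ABCABABAB ⇒ ACB·AB·CAD·ACB·AB·ACB·AB·ACB·AB
    A ↦ ACB
    B ↦ AB
    C ↦ CAD
  step 0 ⇒ step 1: BDBB ⇒ AB·CAB·AB·AB
    D ↦ CAB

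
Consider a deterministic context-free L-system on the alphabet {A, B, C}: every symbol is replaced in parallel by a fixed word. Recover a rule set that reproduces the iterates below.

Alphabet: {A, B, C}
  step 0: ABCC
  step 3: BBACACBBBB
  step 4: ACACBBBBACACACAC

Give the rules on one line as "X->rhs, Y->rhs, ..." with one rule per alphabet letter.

  step 3 ⇒ step 4: BBACACBBBB ⇒ AC·AC·B·B·B·B·AC·AC·AC·AC
    A ↦ B
    B ↦ AC
    C ↦ B

A->B, B->AC, C->B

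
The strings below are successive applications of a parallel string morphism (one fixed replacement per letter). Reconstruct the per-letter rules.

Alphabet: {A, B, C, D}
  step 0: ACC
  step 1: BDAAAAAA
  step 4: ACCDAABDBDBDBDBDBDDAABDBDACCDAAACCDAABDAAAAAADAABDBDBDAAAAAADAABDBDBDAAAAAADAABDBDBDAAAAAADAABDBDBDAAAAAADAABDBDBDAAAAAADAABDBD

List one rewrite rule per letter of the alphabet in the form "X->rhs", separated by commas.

A->BD, B->ACC, C->AAA, D->DAA

  step 0 ⇒ step 1: ACC ⇒ BD·AAA·AAA
    A ↦ BD
    C ↦ AAA
    B ↦ ACC  (constrained at step 1)
    D ↦ DAA  (constrained at step 1)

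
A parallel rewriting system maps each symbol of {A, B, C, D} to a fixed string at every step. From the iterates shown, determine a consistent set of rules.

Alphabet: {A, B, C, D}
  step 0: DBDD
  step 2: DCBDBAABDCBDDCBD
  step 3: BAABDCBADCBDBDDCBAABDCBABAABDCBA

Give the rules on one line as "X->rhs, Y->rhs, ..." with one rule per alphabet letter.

A->BD, B->DC, C->AB, D->BA

  step 2 ⇒ step 3: DCBDBAABDCBDDCBD ⇒ BA·AB·DC·BA·DC·BD·BD·DC·BA·AB·DC·BA·BA·AB·DC·BA
    A ↦ BD
    B ↦ DC
    C ↦ AB
    D ↦ BA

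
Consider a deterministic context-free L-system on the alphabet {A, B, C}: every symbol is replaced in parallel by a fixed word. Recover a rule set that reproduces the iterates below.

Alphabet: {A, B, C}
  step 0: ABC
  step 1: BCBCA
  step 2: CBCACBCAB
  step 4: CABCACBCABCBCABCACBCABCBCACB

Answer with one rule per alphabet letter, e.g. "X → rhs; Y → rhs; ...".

  step 1 ⇒ step 2: BCBCA ⇒ CB·CA·CB·CA·B
    A ↦ B
    B ↦ CB
    C ↦ CA

A->B, B->CB, C->CA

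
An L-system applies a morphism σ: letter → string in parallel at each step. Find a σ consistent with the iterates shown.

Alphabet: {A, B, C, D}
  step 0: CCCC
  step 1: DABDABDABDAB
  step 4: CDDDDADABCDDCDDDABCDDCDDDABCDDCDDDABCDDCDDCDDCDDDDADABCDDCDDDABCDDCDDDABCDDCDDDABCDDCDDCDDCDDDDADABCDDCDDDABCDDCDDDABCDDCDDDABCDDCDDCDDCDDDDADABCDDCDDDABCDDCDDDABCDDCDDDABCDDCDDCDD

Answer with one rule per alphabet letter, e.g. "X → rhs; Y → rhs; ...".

  step 0 ⇒ step 1: CCCC ⇒ DAB·DAB·DAB·DAB
    C ↦ DAB
    A ↦ D  (constrained at step 1)
    B ↦ DA  (constrained at step 1)
    D ↦ CDD  (constrained at step 1)

A->D, B->DA, C->DAB, D->CDD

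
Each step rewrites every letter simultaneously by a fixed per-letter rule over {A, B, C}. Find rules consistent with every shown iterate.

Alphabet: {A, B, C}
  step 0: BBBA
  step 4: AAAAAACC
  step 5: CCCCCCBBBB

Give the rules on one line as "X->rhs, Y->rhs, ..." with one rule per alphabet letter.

A->C, B->A, C->BB

  step 4 ⇒ step 5: AAAAAACC ⇒ C·C·C·C·C·C·BB·BB
    A ↦ C
    C ↦ BB
    B ↦ A  (constrained at step 0)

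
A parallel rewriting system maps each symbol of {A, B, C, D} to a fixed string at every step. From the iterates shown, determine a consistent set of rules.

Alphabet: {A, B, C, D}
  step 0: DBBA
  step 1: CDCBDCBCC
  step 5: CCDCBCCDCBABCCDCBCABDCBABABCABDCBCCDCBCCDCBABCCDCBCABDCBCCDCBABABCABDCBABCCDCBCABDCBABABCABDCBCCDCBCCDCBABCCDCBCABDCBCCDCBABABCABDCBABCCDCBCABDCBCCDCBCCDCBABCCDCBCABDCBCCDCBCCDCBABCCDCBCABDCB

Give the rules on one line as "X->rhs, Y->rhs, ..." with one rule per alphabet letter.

  step 0 ⇒ step 1: DBBA ⇒ C·DCB·DCB·CC
    A ↦ CC
    B ↦ DCB
    D ↦ C
    C ↦ AB  (constrained at step 1)

A->CC, B->DCB, C->AB, D->C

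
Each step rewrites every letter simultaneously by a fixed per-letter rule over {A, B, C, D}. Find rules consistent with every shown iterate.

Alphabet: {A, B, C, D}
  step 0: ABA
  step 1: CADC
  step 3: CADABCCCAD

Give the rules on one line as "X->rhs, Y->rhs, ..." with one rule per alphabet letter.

A->C, B->AD, C->AB, D->AA

  step 0 ⇒ step 1: ABA ⇒ C·AD·C
    A ↦ C
    B ↦ AD
    C ↦ AB  (constrained at step 1)
    D ↦ AA  (constrained at step 1)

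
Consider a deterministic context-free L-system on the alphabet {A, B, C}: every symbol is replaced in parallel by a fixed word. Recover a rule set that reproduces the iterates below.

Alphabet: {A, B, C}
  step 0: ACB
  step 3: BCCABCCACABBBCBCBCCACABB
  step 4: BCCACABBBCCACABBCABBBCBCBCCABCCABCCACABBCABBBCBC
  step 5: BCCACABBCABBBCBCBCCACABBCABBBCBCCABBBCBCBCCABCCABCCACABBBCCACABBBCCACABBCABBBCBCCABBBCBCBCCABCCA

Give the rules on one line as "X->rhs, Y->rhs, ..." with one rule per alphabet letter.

  step 4 ⇒ step 5: BCCACABBBCCACABBCABBBCBCBCCABCCABCCACABBCABBBCBC ⇒ BC·CA·CA·BB·CA·BB·BC·BC·BC·CA·CA·BB·CA·BB·BC·BC·CA·BB·BC·BC·BC·CA·BC·CA·BC·CA·CA·BB·BC·CA·CA·BB·BC·CA·CA·BB·CA·BB·BC·BC·CA·BB·BC·BC·BC·CA·BC·CA
    A ↦ BB
    B ↦ BC
    C ↦ CA

A->BB, B->BC, C->CA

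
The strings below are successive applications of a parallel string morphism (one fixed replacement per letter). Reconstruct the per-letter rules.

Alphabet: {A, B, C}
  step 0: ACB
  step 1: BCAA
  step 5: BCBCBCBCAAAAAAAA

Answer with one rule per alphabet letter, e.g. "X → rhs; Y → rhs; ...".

  step 0 ⇒ step 1: ACB ⇒ BC·A·A
    A ↦ BC
    B ↦ A
    C ↦ A

A->BC, B->A, C->A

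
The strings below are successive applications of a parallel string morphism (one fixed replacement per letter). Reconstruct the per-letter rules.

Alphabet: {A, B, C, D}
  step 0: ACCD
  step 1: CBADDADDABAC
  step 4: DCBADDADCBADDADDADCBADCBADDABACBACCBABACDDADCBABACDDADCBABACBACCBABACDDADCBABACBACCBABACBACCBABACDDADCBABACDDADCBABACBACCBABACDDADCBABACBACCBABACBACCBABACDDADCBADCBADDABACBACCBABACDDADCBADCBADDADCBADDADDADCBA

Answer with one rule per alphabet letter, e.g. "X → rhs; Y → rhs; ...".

A->CBA, B->D, C->DDA, D->BAC

  step 0 ⇒ step 1: ACCD ⇒ CBA·DDA·DDA·BAC
    A ↦ CBA
    C ↦ DDA
    D ↦ BAC
    B ↦ D  (constrained at step 1)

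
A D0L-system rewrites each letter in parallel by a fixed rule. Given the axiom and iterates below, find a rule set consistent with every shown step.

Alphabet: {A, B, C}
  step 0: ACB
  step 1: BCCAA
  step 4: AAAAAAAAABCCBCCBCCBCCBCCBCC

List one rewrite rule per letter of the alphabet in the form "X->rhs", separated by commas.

A->BCC, B->A, C->A

  step 0 ⇒ step 1: ACB ⇒ BCC·A·A
    A ↦ BCC
    B ↦ A
    C ↦ A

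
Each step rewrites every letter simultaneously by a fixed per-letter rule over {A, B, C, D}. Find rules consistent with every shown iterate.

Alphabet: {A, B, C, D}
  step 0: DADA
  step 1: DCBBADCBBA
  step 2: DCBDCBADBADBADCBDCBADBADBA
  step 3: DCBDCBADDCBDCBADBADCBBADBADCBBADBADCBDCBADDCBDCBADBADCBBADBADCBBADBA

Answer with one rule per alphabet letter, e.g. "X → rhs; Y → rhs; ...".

A->BA, B->BAD, C->DC, D->DCB

  step 2 ⇒ step 3: DCBDCBADBADBADCBDCBADBADBA ⇒ DCB·DC·BAD·DCB·DC·BAD·BA·DCB·BAD·BA·DCB·BAD·BA·DCB·DC·BAD·DCB·DC·BAD·BA·DCB·BAD·BA·DCB·BAD·BA
    A ↦ BA
    B ↦ BAD
    C ↦ DC
    D ↦ DCB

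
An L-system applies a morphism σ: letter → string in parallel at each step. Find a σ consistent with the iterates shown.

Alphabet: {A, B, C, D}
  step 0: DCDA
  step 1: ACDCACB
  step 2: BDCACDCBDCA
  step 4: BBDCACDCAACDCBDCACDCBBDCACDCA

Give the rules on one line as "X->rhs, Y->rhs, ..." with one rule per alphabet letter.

  step 1 ⇒ step 2: ACDCACB ⇒ B·DC·AC·DC·B·DC·A
    A ↦ B
    B ↦ A
    C ↦ DC
    D ↦ AC

A->B, B->A, C->DC, D->AC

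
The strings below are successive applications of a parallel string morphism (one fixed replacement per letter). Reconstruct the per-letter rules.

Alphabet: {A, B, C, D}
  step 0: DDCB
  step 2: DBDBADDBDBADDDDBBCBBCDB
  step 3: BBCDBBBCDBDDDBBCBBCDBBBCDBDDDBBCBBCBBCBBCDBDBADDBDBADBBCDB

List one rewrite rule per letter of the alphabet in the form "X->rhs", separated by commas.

A->DDD, B->DB, C->AD, D->BBC

  step 2 ⇒ step 3: DBDBADDBDBADDDDBBCBBCDB ⇒ BBC·DB·BBC·DB·DDD·BBC·BBC·DB·BBC·DB·DDD·BBC·BBC·BBC·BBC·DB·DB·AD·DB·DB·AD·BBC·DB
    A ↦ DDD
    B ↦ DB
    C ↦ AD
    D ↦ BBC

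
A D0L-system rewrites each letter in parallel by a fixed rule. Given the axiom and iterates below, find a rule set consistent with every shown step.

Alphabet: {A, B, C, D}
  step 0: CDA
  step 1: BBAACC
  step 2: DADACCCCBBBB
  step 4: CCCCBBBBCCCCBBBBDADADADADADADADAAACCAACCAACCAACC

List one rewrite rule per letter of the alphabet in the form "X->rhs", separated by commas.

A->CC, B->DA, C->BB, D->AA

  step 1 ⇒ step 2: BBAACC ⇒ DA·DA·CC·CC·BB·BB
    A ↦ CC
    B ↦ DA
    C ↦ BB
  step 0 ⇒ step 1: CDA ⇒ BB·AA·CC
    D ↦ AA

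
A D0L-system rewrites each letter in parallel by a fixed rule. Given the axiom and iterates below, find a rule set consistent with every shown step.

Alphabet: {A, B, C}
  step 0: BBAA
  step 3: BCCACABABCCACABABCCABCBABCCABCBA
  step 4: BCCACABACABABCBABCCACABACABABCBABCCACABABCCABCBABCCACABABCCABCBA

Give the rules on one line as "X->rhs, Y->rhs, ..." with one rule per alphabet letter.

A->BA, B->BC, C->CA

  step 3 ⇒ step 4: BCCACABABCCACABABCCABCBABCCABCBA ⇒ BC·CA·CA·BA·CA·BA·BC·BA·BC·CA·CA·BA·CA·BA·BC·BA·BC·CA·CA·BA·BC·CA·BC·BA·BC·CA·CA·BA·BC·CA·BC·BA
    A ↦ BA
    B ↦ BC
    C ↦ CA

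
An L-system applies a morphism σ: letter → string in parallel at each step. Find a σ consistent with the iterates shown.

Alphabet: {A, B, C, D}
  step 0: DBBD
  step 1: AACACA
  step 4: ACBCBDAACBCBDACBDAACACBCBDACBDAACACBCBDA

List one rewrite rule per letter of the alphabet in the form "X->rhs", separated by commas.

  step 0 ⇒ step 1: DBBD ⇒ A·AC·AC·A
    B ↦ AC
    D ↦ A
    A ↦ CB  (constrained at step 1)
    C ↦ DA  (constrained at step 1)

A->CB, B->AC, C->DA, D->A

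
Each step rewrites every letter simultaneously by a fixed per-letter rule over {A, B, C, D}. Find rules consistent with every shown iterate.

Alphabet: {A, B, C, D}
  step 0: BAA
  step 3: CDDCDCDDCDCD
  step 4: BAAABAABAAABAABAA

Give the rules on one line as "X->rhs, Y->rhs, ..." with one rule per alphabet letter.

  step 3 ⇒ step 4: CDDCDCDDCDCD ⇒ BA·A·A·BA·A·BA·A·A·BA·A·BA·A
    C ↦ BA
    D ↦ A
    A ↦ CD  (constrained at step 0)
    B ↦ D  (constrained at step 0)

A->CD, B->D, C->BA, D->A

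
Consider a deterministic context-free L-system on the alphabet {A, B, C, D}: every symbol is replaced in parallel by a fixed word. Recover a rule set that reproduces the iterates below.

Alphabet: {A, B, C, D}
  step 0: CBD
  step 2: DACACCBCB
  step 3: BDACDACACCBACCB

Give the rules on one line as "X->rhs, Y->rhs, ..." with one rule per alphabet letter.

A->D, B->CB, C->AC, D->B

  step 2 ⇒ step 3: DACACCBCB ⇒ B·D·AC·D·AC·AC·CB·AC·CB
    A ↦ D
    B ↦ CB
    C ↦ AC
    D ↦ B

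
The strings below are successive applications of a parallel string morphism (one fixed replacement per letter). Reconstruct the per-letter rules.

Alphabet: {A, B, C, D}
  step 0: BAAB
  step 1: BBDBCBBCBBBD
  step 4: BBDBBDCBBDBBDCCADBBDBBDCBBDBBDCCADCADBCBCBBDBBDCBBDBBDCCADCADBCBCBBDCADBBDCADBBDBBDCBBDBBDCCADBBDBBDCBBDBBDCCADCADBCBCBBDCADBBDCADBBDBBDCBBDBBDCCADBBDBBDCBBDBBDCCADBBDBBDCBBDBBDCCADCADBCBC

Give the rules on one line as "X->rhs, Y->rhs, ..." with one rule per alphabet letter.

A->BCB, B->BBD, C->CAD, D->C

  step 0 ⇒ step 1: BAAB ⇒ BBD·BCB·BCB·BBD
    A ↦ BCB
    B ↦ BBD
    C ↦ CAD  (constrained at step 1)
    D ↦ C  (constrained at step 1)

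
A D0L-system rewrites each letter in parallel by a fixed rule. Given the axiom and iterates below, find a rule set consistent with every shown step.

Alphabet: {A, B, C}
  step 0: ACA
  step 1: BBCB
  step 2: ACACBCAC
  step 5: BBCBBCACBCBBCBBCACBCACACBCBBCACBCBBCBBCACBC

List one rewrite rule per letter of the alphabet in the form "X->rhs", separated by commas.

  step 1 ⇒ step 2: BBCB ⇒ AC·AC·BC·AC
    B ↦ AC
    C ↦ BC
  step 0 ⇒ step 1: ACA ⇒ B·BC·B
    A ↦ B

A->B, B->AC, C->BC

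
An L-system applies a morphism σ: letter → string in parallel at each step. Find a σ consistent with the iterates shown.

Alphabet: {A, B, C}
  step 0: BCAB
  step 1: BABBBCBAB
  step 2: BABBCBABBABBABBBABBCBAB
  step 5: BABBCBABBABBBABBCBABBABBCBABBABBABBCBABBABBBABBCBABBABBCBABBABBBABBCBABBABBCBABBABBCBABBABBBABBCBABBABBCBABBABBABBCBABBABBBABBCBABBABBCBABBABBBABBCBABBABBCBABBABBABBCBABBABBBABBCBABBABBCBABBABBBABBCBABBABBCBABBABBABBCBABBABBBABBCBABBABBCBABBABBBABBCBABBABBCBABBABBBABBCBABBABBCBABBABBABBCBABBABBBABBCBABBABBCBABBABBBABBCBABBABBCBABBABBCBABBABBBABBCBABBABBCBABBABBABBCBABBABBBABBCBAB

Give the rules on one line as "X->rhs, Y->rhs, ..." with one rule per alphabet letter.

  step 1 ⇒ step 2: BABBBCBAB ⇒ BAB·BC·BAB·BAB·BAB·B·BAB·BC·BAB
    A ↦ BC
    B ↦ BAB
    C ↦ B

A->BC, B->BAB, C->B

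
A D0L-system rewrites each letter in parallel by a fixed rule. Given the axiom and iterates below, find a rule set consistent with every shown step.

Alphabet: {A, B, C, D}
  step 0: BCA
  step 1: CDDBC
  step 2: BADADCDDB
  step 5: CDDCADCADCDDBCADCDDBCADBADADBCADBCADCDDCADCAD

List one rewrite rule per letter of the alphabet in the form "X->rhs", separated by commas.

  step 1 ⇒ step 2: CDDBC ⇒ B·AD·AD·CDD·B
    B ↦ CDD
    C ↦ B
    D ↦ AD
  step 0 ⇒ step 1: BCA ⇒ CDD·B·C
    A ↦ C

A->C, B->CDD, C->B, D->AD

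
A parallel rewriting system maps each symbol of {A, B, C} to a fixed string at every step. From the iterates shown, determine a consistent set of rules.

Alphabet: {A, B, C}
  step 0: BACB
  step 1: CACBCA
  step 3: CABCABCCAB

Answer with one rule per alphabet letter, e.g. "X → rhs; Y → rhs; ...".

A->C, B->CA, C->B

  step 0 ⇒ step 1: BACB ⇒ CA·C·B·CA
    A ↦ C
    B ↦ CA
    C ↦ B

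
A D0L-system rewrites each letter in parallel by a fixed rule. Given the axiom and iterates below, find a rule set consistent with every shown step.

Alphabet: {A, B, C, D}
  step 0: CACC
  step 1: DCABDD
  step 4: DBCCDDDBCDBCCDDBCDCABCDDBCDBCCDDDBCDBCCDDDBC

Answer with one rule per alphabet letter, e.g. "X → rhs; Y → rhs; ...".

A->CAB, B->C, C->D, D->DBC

  step 0 ⇒ step 1: CACC ⇒ D·CAB·D·D
    A ↦ CAB
    C ↦ D
    B ↦ C  (constrained at step 1)
    D ↦ DBC  (constrained at step 1)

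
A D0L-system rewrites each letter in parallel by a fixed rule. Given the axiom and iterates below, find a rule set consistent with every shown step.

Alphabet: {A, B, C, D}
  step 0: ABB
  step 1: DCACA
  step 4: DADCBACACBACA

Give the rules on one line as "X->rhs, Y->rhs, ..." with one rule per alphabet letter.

  step 0 ⇒ step 1: ABB ⇒ D·CA·CA
    A ↦ D
    B ↦ CA
    C ↦ A  (constrained at step 1)
    D ↦ CB  (constrained at step 1)

A->D, B->CA, C->A, D->CB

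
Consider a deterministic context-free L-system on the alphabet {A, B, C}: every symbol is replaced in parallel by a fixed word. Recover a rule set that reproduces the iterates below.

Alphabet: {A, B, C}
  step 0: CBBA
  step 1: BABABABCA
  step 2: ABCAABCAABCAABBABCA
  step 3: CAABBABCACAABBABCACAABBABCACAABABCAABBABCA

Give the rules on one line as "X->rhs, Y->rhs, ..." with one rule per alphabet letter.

A->CA, B->AB, C->BAB

  step 2 ⇒ step 3: ABCAABCAABCAABBABCA ⇒ CA·AB·BAB·CA·CA·AB·BAB·CA·CA·AB·BAB·CA·CA·AB·AB·CA·AB·BAB·CA
    A ↦ CA
    B ↦ AB
    C ↦ BAB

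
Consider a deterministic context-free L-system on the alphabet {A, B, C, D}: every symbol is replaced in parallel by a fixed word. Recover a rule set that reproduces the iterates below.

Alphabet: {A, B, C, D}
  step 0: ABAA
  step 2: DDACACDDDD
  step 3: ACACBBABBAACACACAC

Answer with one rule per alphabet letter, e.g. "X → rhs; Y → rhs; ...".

  step 2 ⇒ step 3: DDACACDDDD ⇒ AC·AC·B·BA·B·BA·AC·AC·AC·AC
    A ↦ B
    C ↦ BA
    D ↦ AC
    B ↦ DD  (constrained at step 0)

A->B, B->DD, C->BA, D->AC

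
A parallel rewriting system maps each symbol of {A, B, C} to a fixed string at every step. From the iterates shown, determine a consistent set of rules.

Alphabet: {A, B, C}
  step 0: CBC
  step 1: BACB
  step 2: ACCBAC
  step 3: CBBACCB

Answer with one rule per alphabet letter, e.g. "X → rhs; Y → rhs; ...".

  step 2 ⇒ step 3: ACCBAC ⇒ C·B·B·AC·C·B
    A ↦ C
    B ↦ AC
    C ↦ B

A->C, B->AC, C->B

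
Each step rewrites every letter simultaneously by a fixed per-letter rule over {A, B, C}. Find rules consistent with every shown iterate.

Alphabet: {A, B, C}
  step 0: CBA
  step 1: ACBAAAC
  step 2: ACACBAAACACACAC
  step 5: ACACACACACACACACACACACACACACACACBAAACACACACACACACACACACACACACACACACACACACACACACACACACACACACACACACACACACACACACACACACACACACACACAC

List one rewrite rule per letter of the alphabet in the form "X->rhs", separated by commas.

A->AC, B->BAA, C->AC

  step 1 ⇒ step 2: ACBAAAC ⇒ AC·AC·BAA·AC·AC·AC·AC
    A ↦ AC
    B ↦ BAA
    C ↦ AC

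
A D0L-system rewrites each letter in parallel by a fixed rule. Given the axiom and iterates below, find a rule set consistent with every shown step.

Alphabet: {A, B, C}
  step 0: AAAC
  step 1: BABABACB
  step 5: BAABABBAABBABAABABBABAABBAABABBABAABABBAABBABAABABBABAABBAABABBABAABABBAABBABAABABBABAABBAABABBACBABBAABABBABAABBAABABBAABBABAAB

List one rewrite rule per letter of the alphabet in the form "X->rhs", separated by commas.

A->BA, B->AB, C->CB

  step 0 ⇒ step 1: AAAC ⇒ BA·BA·BA·CB
    A ↦ BA
    C ↦ CB
    B ↦ AB  (constrained at step 1)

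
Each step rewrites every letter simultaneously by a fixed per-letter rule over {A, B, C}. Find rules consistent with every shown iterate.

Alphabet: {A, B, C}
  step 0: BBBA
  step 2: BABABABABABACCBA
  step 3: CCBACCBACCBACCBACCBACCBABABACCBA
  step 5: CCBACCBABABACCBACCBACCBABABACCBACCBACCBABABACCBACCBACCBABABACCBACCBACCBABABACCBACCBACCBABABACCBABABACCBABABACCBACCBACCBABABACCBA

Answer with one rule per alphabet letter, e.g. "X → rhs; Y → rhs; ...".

A->BA, B->CC, C->BA

  step 2 ⇒ step 3: BABABABABABACCBA ⇒ CC·BA·CC·BA·CC·BA·CC·BA·CC·BA·CC·BA·BA·BA·CC·BA
    A ↦ BA
    B ↦ CC
    C ↦ BA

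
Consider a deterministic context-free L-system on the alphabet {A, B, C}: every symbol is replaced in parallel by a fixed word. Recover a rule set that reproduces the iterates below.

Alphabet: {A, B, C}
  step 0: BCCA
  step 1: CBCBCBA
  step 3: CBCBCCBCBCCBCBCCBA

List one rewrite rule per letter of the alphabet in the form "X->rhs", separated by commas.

A->BA, B->C, C->BC

  step 0 ⇒ step 1: BCCA ⇒ C·BC·BC·BA
    A ↦ BA
    B ↦ C
    C ↦ BC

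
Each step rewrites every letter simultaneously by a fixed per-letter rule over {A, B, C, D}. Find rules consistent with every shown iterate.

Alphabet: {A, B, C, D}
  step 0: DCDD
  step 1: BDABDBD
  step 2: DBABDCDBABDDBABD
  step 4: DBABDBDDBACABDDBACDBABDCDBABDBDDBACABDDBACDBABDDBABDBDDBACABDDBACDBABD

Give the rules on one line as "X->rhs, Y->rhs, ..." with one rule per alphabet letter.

A->C, B->DBA, C->A, D->BD

  step 1 ⇒ step 2: BDABDBD ⇒ DBA·BD·C·DBA·BD·DBA·BD
    A ↦ C
    B ↦ DBA
    D ↦ BD
  step 0 ⇒ step 1: DCDD ⇒ BD·A·BD·BD
    C ↦ A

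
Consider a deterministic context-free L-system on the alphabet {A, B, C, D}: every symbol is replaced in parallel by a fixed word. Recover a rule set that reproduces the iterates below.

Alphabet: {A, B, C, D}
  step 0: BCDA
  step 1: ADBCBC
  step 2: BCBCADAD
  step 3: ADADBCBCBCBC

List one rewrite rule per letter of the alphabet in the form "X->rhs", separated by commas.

A->BC, B->A, C->D, D->BC

  step 2 ⇒ step 3: BCBCADAD ⇒ A·D·A·D·BC·BC·BC·BC
    A ↦ BC
    B ↦ A
    C ↦ D
    D ↦ BC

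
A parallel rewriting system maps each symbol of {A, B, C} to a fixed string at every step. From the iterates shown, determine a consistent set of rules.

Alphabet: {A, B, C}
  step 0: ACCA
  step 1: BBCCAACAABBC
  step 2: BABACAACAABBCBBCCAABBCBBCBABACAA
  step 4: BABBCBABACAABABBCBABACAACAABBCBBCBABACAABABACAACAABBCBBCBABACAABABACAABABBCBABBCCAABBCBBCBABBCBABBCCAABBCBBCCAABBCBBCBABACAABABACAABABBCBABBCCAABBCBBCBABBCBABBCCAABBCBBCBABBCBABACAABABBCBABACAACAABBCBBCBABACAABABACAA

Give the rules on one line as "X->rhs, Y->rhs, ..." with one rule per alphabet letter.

  step 1 ⇒ step 2: BBCCAACAABBC ⇒ BA·BA·CAA·CAA·BBC·BBC·CAA·BBC·BBC·BA·BA·CAA
    A ↦ BBC
    B ↦ BA
    C ↦ CAA

A->BBC, B->BA, C->CAA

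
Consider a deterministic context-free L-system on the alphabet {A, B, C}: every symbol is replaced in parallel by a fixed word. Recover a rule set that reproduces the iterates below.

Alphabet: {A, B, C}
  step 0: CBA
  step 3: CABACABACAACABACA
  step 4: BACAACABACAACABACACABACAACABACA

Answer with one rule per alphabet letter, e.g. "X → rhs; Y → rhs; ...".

  step 3 ⇒ step 4: CABACABACAACABACA ⇒ BA·CA·A·CA·BA·CA·A·CA·BA·CA·CA·BA·CA·A·CA·BA·CA
    A ↦ CA
    B ↦ A
    C ↦ BA

A->CA, B->A, C->BA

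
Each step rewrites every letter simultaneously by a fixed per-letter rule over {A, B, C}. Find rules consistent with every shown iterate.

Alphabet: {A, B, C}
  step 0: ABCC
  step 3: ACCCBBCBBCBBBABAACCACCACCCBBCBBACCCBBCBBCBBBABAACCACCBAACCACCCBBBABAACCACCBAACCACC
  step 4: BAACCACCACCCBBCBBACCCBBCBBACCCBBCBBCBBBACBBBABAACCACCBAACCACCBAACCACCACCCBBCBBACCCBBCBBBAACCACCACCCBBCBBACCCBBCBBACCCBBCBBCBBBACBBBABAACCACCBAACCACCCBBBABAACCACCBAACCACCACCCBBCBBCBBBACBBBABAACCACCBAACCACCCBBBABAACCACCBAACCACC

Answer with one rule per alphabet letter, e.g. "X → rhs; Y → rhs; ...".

  step 3 ⇒ step 4: ACCCBBCBBCBBBABAACCACCACCCBBCBBACCCBBCBBCBBBABAACCACCBAACCACCCBBBABAACCACCBAACCACC ⇒ BA·ACC·ACC·ACC·CBB·CBB·ACC·CBB·CBB·ACC·CBB·CBB·CBB·BA·CBB·BA·BA·ACC·ACC·BA·ACC·ACC·BA·ACC·ACC·ACC·CBB·CBB·ACC·CBB·CBB·BA·ACC·ACC·ACC·CBB·CBB·ACC·CBB·CBB·ACC·CBB·CBB·CBB·BA·CBB·BA·BA·ACC·ACC·BA·ACC·ACC·CBB·BA·BA·ACC·ACC·BA·ACC·ACC·ACC·CBB·CBB·CBB·BA·CBB·BA·BA·ACC·ACC·BA·ACC·ACC·CBB·BA·BA·ACC·ACC·BA·ACC·ACC
    A ↦ BA
    B ↦ CBB
    C ↦ ACC

A->BA, B->CBB, C->ACC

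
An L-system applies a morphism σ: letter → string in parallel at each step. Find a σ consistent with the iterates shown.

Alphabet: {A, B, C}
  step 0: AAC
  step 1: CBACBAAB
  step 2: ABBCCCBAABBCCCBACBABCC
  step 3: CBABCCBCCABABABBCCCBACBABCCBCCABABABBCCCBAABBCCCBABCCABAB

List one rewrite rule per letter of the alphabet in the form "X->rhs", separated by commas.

  step 2 ⇒ step 3: ABBCCCBAABBCCCBACBABCC ⇒ CBA·BCC·BCC·AB·AB·AB·BCC·CBA·CBA·BCC·BCC·AB·AB·AB·BCC·CBA·AB·BCC·CBA·BCC·AB·AB
    A ↦ CBA
    B ↦ BCC
    C ↦ AB

A->CBA, B->BCC, C->AB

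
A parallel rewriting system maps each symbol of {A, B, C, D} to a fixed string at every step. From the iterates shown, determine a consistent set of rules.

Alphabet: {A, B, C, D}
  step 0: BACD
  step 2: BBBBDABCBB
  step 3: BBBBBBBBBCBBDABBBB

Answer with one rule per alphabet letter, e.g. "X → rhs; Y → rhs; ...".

A->C, B->BB, C->DA, D->B

  step 2 ⇒ step 3: BBBBDABCBB ⇒ BB·BB·BB·BB·B·C·BB·DA·BB·BB
    A ↦ C
    B ↦ BB
    C ↦ DA
    D ↦ B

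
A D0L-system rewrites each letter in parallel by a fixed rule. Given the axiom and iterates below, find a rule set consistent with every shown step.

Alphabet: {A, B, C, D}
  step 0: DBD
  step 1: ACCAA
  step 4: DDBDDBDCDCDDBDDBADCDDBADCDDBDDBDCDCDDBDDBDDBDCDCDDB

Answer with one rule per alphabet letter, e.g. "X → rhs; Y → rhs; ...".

A->DDB, B->CCA, C->DC, D->A

  step 0 ⇒ step 1: DBD ⇒ A·CCA·A
    B ↦ CCA
    D ↦ A
    A ↦ DDB  (constrained at step 1)
    C ↦ DC  (constrained at step 1)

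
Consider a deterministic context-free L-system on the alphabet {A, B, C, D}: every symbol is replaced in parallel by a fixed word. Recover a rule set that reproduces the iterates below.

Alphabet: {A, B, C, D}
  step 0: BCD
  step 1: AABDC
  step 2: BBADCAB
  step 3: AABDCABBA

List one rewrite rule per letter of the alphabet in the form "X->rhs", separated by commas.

A->B, B->A, C->AB, D->DC

  step 2 ⇒ step 3: BBADCAB ⇒ A·A·B·DC·AB·B·A
    A ↦ B
    B ↦ A
    C ↦ AB
    D ↦ DC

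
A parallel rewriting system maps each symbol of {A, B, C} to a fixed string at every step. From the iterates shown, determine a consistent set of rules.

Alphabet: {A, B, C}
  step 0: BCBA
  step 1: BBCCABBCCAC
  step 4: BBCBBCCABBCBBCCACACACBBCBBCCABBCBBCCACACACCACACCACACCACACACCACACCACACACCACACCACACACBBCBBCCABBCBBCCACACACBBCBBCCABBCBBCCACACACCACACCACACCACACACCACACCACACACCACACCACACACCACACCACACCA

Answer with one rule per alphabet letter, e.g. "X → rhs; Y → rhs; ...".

  step 0 ⇒ step 1: BCBA ⇒ BBC·CA·BBC·CAC
    A ↦ CAC
    B ↦ BBC
    C ↦ CA

A->CAC, B->BBC, C->CA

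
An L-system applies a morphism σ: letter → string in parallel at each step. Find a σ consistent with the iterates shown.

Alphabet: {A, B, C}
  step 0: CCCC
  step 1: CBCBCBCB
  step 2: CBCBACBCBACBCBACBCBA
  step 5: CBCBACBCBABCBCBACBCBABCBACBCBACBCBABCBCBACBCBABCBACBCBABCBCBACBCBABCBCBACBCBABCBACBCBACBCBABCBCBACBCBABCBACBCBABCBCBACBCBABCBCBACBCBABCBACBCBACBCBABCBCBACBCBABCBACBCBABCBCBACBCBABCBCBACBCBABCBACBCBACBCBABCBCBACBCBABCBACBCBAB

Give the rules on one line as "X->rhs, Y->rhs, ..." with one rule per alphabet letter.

  step 1 ⇒ step 2: CBCBCBCB ⇒ CB·CBA·CB·CBA·CB·CBA·CB·CBA
    B ↦ CBA
    C ↦ CB
    A ↦ B  (constrained at step 2)

A->B, B->CBA, C->CB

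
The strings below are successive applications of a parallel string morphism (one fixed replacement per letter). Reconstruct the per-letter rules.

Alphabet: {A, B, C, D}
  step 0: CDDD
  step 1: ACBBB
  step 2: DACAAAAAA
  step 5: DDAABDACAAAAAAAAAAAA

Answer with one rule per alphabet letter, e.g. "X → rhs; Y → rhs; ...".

  step 1 ⇒ step 2: ACBBB ⇒ D·AC·AA·AA·AA
    A ↦ D
    B ↦ AA
    C ↦ AC
  step 0 ⇒ step 1: CDDD ⇒ AC·B·B·B
    D ↦ B

A->D, B->AA, C->AC, D->B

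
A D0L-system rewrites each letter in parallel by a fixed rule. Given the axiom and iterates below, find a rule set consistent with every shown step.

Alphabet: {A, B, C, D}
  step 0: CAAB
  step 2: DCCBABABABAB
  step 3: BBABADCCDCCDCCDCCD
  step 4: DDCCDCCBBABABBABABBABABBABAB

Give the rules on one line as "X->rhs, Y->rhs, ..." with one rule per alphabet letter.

A->CC, B->D, C->BA, D->B

  step 3 ⇒ step 4: BBABADCCDCCDCCDCCD ⇒ D·D·CC·D·CC·B·BA·BA·B·BA·BA·B·BA·BA·B·BA·BA·B
    A ↦ CC
    B ↦ D
    C ↦ BA
    D ↦ B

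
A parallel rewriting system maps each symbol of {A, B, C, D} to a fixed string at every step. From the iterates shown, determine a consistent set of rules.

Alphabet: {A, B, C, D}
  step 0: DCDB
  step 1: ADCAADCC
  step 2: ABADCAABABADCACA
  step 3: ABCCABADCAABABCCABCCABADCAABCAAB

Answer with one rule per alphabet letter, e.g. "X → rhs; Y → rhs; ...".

A->AB, B->CC, C->CA, D->AD

  step 2 ⇒ step 3: ABADCAABABADCACA ⇒ AB·CC·AB·AD·CA·AB·AB·CC·AB·CC·AB·AD·CA·AB·CA·AB
    A ↦ AB
    B ↦ CC
    C ↦ CA
    D ↦ AD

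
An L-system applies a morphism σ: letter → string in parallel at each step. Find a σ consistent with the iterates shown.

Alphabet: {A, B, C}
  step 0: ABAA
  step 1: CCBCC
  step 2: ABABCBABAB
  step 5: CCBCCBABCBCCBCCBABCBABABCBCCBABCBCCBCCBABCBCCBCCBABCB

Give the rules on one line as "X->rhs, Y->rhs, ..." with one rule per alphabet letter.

A->C, B->CB, C->AB

  step 1 ⇒ step 2: CCBCC ⇒ AB·AB·CB·AB·AB
    B ↦ CB
    C ↦ AB
  step 0 ⇒ step 1: ABAA ⇒ C·CB·C·C
    A ↦ C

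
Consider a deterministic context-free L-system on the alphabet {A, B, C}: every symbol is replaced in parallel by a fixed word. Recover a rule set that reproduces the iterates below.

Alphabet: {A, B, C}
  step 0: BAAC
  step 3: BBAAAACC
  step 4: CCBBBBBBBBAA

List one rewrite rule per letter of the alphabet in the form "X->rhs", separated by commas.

  step 3 ⇒ step 4: BBAAAACC ⇒ C·C·BB·BB·BB·BB·A·A
    A ↦ BB
    B ↦ C
    C ↦ A

A->BB, B->C, C->A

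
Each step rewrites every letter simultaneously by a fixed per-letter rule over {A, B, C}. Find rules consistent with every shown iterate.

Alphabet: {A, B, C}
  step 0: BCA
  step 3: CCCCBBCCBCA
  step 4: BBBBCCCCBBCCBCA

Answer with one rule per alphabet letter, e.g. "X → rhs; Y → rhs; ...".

A->CA, B->CC, C->B

  step 3 ⇒ step 4: CCCCBBCCBCA ⇒ B·B·B·B·CC·CC·B·B·CC·B·CA
    A ↦ CA
    B ↦ CC
    C ↦ B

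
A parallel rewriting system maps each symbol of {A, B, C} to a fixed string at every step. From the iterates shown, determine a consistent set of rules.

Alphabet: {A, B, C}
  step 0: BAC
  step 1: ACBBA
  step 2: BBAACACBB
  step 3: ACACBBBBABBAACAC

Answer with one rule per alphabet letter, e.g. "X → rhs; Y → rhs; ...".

  step 2 ⇒ step 3: BBAACACBB ⇒ AC·AC·BB·BB·A·BB·A·AC·AC
    A ↦ BB
    B ↦ AC
    C ↦ A

A->BB, B->AC, C->A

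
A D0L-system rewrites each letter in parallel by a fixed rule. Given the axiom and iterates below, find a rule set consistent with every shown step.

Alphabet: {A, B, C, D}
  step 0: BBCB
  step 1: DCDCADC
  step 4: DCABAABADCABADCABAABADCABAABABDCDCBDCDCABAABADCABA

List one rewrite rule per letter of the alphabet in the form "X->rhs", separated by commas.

A->BDC, B->DC, C->A, D->AB

  step 0 ⇒ step 1: BBCB ⇒ DC·DC·A·DC
    B ↦ DC
    C ↦ A
    A ↦ BDC  (constrained at step 1)
    D ↦ AB  (constrained at step 1)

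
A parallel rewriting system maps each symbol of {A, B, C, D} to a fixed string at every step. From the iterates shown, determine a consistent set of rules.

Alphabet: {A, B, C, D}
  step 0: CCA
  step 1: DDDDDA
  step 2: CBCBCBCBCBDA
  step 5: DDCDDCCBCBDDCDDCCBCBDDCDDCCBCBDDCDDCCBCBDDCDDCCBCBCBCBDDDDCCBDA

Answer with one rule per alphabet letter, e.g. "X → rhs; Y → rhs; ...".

  step 1 ⇒ step 2: DDDDDA ⇒ CB·CB·CB·CB·CB·DA
    A ↦ DA
    D ↦ CB
    B ↦ C  (constrained at step 2)
  step 0 ⇒ step 1: CCA ⇒ DD·DD·DA
    C ↦ DD

A->DA, B->C, C->DD, D->CB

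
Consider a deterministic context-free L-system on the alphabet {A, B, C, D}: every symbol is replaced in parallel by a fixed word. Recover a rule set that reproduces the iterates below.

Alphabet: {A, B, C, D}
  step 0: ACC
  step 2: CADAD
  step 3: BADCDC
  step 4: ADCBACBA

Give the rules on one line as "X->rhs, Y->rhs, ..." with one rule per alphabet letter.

A->D, B->A, C->BA, D->C

  step 3 ⇒ step 4: BADCDC ⇒ A·D·C·BA·C·BA
    A ↦ D
    B ↦ A
    C ↦ BA
    D ↦ C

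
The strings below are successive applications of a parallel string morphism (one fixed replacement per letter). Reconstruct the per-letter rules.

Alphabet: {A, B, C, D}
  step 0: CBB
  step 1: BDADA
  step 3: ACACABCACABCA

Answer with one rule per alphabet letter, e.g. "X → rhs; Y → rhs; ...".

  step 0 ⇒ step 1: CBB ⇒ B·DA·DA
    B ↦ DA
    C ↦ B
    A ↦ CA  (constrained at step 1)
    D ↦ A  (constrained at step 1)

A->CA, B->DA, C->B, D->A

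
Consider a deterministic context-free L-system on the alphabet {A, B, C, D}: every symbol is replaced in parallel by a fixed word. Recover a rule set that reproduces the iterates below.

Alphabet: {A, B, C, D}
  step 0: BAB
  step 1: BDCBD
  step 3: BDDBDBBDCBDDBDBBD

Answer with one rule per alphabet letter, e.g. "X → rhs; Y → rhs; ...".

A->C, B->BD, C->A, D->DB

  step 0 ⇒ step 1: BAB ⇒ BD·C·BD
    A ↦ C
    B ↦ BD
    C ↦ A  (constrained at step 1)
    D ↦ DB  (constrained at step 1)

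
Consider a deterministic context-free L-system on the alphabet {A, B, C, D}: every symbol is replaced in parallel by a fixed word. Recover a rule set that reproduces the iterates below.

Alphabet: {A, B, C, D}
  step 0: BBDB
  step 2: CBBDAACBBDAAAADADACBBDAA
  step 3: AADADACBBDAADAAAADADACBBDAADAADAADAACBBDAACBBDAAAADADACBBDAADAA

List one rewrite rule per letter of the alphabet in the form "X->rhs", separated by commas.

  step 2 ⇒ step 3: CBBDAACBBDAAAADADACBBDAA ⇒ AA·DA·DA·CBB·DAA·DAA·AA·DA·DA·CBB·DAA·DAA·DAA·DAA·CBB·DAA·CBB·DAA·AA·DA·DA·CBB·DAA·DAA
    A ↦ DAA
    B ↦ DA
    C ↦ AA
    D ↦ CBB

A->DAA, B->DA, C->AA, D->CBB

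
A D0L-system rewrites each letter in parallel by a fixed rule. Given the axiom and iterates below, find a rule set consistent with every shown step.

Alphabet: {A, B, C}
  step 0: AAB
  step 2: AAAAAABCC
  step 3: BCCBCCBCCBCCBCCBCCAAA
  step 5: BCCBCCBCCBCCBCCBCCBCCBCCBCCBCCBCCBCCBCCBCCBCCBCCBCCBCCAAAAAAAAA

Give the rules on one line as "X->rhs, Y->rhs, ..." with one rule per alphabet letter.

A->BCC, B->A, C->A

  step 2 ⇒ step 3: AAAAAABCC ⇒ BCC·BCC·BCC·BCC·BCC·BCC·A·A·A
    A ↦ BCC
    B ↦ A
    C ↦ A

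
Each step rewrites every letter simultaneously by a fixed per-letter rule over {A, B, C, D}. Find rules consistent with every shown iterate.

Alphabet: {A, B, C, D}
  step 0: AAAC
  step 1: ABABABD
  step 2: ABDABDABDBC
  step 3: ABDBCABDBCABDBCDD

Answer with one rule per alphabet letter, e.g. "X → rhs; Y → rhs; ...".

A->AB, B->D, C->D, D->BC

  step 2 ⇒ step 3: ABDABDABDBC ⇒ AB·D·BC·AB·D·BC·AB·D·BC·D·D
    A ↦ AB
    B ↦ D
    C ↦ D
    D ↦ BC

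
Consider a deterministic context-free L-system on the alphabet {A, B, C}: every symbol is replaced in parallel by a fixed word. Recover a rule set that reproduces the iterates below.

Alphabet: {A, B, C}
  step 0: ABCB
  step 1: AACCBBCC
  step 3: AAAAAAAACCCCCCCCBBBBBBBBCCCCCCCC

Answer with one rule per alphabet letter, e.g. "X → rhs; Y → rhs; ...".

  step 0 ⇒ step 1: ABCB ⇒ AA·CC·BB·CC
    A ↦ AA
    B ↦ CC
    C ↦ BB

A->AA, B->CC, C->BB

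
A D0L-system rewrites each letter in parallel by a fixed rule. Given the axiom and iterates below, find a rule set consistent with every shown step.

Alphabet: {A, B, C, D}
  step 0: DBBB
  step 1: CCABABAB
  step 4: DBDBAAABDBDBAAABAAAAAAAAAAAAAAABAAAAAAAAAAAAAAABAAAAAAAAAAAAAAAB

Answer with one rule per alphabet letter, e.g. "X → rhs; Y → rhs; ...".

A->AA, B->AB, C->DB, D->CC

  step 0 ⇒ step 1: DBBB ⇒ CC·AB·AB·AB
    B ↦ AB
    D ↦ CC
    A ↦ AA  (constrained at step 1)
    C ↦ DB  (constrained at step 1)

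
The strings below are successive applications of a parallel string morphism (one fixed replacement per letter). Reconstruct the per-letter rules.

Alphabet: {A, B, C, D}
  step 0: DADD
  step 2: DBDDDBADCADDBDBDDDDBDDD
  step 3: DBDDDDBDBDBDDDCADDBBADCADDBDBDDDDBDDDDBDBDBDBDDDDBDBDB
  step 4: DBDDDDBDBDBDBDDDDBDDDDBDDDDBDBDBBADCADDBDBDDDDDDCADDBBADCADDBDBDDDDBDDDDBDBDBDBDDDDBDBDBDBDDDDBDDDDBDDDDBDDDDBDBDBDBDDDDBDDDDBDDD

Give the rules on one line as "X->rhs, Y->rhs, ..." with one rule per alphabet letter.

A->CAD, B->DDD, C->BAD, D->DB

  step 3 ⇒ step 4: DBDDDDBDBDBDDDCADDBBADCADDBDBDDDDBDDDDBDBDBDBDDDDBDBDB ⇒ DB·DDD·DB·DB·DB·DB·DDD·DB·DDD·DB·DDD·DB·DB·DB·BAD·CAD·DB·DB·DDD·DDD·CAD·DB·BAD·CAD·DB·DB·DDD·DB·DDD·DB·DB·DB·DB·DDD·DB·DB·DB·DB·DDD·DB·DDD·DB·DDD·DB·DDD·DB·DB·DB·DB·DDD·DB·DDD·DB·DDD
    A ↦ CAD
    B ↦ DDD
    C ↦ BAD
    D ↦ DB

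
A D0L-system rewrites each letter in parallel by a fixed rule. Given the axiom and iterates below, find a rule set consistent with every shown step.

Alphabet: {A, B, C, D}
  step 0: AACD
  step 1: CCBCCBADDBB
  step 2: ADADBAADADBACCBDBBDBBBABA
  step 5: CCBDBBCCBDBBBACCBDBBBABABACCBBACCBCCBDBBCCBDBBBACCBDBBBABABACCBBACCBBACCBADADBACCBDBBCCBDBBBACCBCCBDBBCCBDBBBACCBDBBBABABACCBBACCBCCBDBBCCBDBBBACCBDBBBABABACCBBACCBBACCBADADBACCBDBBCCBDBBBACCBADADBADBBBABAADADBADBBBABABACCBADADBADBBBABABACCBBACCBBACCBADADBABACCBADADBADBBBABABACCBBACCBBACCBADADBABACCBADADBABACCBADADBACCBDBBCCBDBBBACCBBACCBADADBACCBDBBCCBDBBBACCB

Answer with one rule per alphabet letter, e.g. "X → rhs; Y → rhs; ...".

A->CCB, B->BA, C->AD, D->DBB

  step 1 ⇒ step 2: CCBCCBADDBB ⇒ AD·AD·BA·AD·AD·BA·CCB·DBB·DBB·BA·BA
    A ↦ CCB
    B ↦ BA
    C ↦ AD
    D ↦ DBB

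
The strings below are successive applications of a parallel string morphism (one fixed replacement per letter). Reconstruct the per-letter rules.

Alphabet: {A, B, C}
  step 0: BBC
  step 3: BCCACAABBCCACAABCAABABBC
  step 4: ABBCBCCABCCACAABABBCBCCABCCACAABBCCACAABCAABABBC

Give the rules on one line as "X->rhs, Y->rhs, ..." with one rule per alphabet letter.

A->CA, B->AB, C->BC

  step 3 ⇒ step 4: BCCACAABBCCACAABCAABABBC ⇒ AB·BC·BC·CA·BC·CA·CA·AB·AB·BC·BC·CA·BC·CA·CA·AB·BC·CA·CA·AB·CA·AB·AB·BC
    A ↦ CA
    B ↦ AB
    C ↦ BC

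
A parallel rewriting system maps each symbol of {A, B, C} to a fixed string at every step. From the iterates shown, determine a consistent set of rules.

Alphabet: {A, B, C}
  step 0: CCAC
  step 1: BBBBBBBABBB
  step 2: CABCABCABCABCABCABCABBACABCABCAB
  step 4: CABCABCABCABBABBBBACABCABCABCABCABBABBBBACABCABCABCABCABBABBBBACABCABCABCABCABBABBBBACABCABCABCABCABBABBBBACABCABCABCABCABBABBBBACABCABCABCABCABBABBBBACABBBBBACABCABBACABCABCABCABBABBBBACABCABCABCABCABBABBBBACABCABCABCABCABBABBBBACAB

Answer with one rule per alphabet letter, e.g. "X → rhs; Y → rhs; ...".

  step 1 ⇒ step 2: BBBBBBBABBB ⇒ CAB·CAB·CAB·CAB·CAB·CAB·CAB·BA·CAB·CAB·CAB
    A ↦ BA
    B ↦ CAB
  step 0 ⇒ step 1: CCAC ⇒ BBB·BBB·BA·BBB
    C ↦ BBB

A->BA, B->CAB, C->BBB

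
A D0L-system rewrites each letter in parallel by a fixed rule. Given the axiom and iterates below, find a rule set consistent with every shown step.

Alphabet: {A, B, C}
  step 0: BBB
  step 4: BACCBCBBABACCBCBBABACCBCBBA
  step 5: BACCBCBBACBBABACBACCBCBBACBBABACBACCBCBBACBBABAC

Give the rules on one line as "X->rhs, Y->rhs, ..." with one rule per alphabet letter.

A->C, B->BA, C->CB

  step 4 ⇒ step 5: BACCBCBBABACCBCBBABACCBCBBA ⇒ BA·C·CB·CB·BA·CB·BA·BA·C·BA·C·CB·CB·BA·CB·BA·BA·C·BA·C·CB·CB·BA·CB·BA·BA·C
    A ↦ C
    B ↦ BA
    C ↦ CB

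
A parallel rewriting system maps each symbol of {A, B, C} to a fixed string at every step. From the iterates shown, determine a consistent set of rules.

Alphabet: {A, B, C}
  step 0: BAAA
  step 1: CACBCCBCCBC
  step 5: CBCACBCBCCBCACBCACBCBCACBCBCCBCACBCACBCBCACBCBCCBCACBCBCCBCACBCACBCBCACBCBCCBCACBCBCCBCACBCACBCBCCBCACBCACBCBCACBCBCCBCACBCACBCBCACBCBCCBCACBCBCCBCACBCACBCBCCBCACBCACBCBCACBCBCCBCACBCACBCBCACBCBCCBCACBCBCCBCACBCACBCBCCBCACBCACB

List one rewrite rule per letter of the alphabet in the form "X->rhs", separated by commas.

  step 0 ⇒ step 1: BAAA ⇒ CA·CBC·CBC·CBC
    A ↦ CBC
    B ↦ CA
    C ↦ CB  (constrained at step 1)

A->CBC, B->CA, C->CB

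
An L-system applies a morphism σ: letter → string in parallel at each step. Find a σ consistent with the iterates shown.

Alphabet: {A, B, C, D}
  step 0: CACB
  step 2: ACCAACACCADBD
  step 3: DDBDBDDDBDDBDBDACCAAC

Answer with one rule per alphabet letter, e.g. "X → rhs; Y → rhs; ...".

A->D, B->CA, C->DB, D->AC

  step 2 ⇒ step 3: ACCAACACCADBD ⇒ D·DB·DB·D·D·DB·D·DB·DB·D·AC·CA·AC
    A ↦ D
    B ↦ CA
    C ↦ DB
    D ↦ AC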